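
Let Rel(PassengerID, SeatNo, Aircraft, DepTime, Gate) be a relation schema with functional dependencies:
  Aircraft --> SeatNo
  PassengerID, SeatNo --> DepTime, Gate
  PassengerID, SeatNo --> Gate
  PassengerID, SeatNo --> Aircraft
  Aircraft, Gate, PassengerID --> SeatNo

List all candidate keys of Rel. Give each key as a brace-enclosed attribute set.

{PassengerID} never appears on the right of any FD, so every key must include it.
{Aircraft, PassengerID}⁺ = {Aircraft, DepTime, Gate, PassengerID, SeatNo}, which is every attribute, so {Aircraft, PassengerID} is a candidate key.
{PassengerID, SeatNo}⁺ = {Aircraft, DepTime, Gate, PassengerID, SeatNo}, which is every attribute, so {PassengerID, SeatNo} is a candidate key.
These are minimal and exhaustive — every other superkey contains one of them.

{Aircraft, PassengerID}, {PassengerID, SeatNo}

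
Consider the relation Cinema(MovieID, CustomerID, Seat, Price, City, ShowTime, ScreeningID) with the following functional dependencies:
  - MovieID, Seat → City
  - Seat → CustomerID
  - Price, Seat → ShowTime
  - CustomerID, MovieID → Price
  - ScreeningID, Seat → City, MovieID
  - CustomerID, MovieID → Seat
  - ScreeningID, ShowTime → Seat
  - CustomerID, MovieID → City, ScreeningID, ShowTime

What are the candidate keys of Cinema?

{CustomerID, MovieID}⁺ = {City, CustomerID, MovieID, Price, ScreeningID, Seat, ShowTime} — all of the relation — so {CustomerID, MovieID} is a candidate key.
{MovieID, Seat}⁺ = {City, CustomerID, MovieID, Price, ScreeningID, Seat, ShowTime} — all of the relation — so {MovieID, Seat} is a candidate key.
{ScreeningID, Seat}⁺ = {City, CustomerID, MovieID, Price, ScreeningID, Seat, ShowTime} — all of the relation — so {ScreeningID, Seat} is a candidate key.
{ScreeningID, ShowTime}⁺ = {City, CustomerID, MovieID, Price, ScreeningID, Seat, ShowTime} — all of the relation — so {ScreeningID, ShowTime} is a candidate key.
These are minimal and exhaustive — every other superkey contains one of them.

{CustomerID, MovieID}, {MovieID, Seat}, {ScreeningID, Seat}, {ScreeningID, ShowTime}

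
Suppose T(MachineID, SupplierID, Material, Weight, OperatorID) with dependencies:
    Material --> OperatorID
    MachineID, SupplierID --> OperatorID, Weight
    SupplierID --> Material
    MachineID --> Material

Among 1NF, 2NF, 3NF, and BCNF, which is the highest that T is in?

1NF

Candidate key: {MachineID, SupplierID}. Prime attributes: {MachineID, SupplierID}.
Material --> OperatorID: {Material}⁺ = {Material, OperatorID}, which is not all of the attributes, so the left side is not a superkey — BCNF is violated.
Material --> OperatorID determines the non-prime attribute {OperatorID} from a non-superkey — 3NF is violated.
{MachineID} is a proper subset of the key {MachineID, SupplierID}, and {MachineID}⁺ contains the non-prime attributes {Material, OperatorID} — a partial dependency, so 2NF is violated.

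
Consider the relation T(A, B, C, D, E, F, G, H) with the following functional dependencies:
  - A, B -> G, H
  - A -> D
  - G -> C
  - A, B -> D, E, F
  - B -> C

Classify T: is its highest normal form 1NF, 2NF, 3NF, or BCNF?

1NF

Candidate key: {A, B}. Prime attributes: {A, B}.
A -> D breaks BCNF: {A}⁺ = {A, D}, so {A} is not a superkey.
A -> D determines the non-prime attribute {D} from a non-superkey — 3NF is violated.
The proper key subset {A} of {A, B} determines non-prime {D}, so the relation is not even in 2NF.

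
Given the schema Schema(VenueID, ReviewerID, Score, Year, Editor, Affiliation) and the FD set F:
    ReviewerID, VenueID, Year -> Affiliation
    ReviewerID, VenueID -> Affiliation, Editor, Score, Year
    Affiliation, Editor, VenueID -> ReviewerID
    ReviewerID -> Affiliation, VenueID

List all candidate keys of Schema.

{Affiliation, Editor, VenueID}, {ReviewerID}

Closure of {ReviewerID} is {Affiliation, Editor, ReviewerID, Score, VenueID, Year}, the whole schema; {ReviewerID} is a candidate key.
Closure of {Affiliation, Editor, VenueID} is {Affiliation, Editor, ReviewerID, Score, VenueID, Year}, the whole schema; {Affiliation, Editor, VenueID} is a candidate key.
These are minimal and exhaustive — every other superkey contains one of them.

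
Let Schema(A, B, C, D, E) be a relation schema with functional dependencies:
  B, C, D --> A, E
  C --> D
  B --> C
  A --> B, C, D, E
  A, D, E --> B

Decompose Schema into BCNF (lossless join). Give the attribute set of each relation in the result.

{A, B, C, E}; {C, D}

Candidate keys of the original relation: {A}, {B}.
In {A, B, C, D, E}, {C} is not a superkey ({C}⁺ restricted to this set is {C, D}), so split on C --> D into {C, D} and {A, B, C, E}.
{C, D}: every determinant is a superkey — BCNF.
{A, B, C, E}: every determinant is a superkey — BCNF.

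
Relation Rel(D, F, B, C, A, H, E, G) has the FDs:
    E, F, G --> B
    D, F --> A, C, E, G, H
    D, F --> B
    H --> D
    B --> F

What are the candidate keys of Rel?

{B, D}⁺ = {A, B, C, D, E, F, G, H} — all of the relation — so {B, D} is a candidate key.
{B, H}⁺ = {A, B, C, D, E, F, G, H} — all of the relation — so {B, H} is a candidate key.
{D, F}⁺ = {A, B, C, D, E, F, G, H} — all of the relation — so {D, F} is a candidate key.
{F, H}⁺ = {A, B, C, D, E, F, G, H} — all of the relation — so {F, H} is a candidate key.
Any other superkey properly contains one of these, so there are no further candidate keys.

{B, D}, {B, H}, {D, F}, {F, H}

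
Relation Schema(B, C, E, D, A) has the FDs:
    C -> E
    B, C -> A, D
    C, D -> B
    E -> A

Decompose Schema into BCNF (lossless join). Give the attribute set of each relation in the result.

{A, E}; {B, C, D}; {C, E}

Candidate keys of the original relation: {B, C}, {C, D}.
{A, B, C, D, E}: {C} determines {A, C, E} here but is not a superkey — split on C -> A, E, giving {A, C, E} and {B, C, D}.
{A, C, E}: {E} determines {A, E} here but is not a superkey — split on E -> A, giving {A, E} and {C, E}.
{A, E} has no BCNF violation.
{C, E} has no BCNF violation.
{B, C, D} has no BCNF violation.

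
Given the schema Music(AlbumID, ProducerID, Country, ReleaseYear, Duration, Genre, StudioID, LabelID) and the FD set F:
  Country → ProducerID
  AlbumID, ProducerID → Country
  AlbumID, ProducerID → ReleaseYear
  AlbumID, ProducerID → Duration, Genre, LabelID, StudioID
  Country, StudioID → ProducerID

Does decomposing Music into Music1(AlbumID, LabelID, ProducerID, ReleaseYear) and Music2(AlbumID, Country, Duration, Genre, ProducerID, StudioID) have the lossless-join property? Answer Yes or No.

Yes

Common attributes: {AlbumID, ProducerID}; their closure is {AlbumID, Country, Duration, Genre, LabelID, ProducerID, ReleaseYear, StudioID}.
Since Music1 ⊆ {AlbumID, Country, Duration, Genre, LabelID, ProducerID, ReleaseYear, StudioID}, the intersection is a superkey of Music1; the decomposition is lossless.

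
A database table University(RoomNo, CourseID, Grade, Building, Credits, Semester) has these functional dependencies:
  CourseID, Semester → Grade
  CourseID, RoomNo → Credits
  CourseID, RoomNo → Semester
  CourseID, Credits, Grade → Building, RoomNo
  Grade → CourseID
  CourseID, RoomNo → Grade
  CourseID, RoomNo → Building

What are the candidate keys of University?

Closure of {CourseID, RoomNo} is {Building, CourseID, Credits, Grade, RoomNo, Semester}, the whole schema; {CourseID, RoomNo} is a candidate key.
Closure of {Credits, Grade} is {Building, CourseID, Credits, Grade, RoomNo, Semester}, the whole schema; {Credits, Grade} is a candidate key.
Closure of {Grade, RoomNo} is {Building, CourseID, Credits, Grade, RoomNo, Semester}, the whole schema; {Grade, RoomNo} is a candidate key.
Closure of {CourseID, Credits, Semester} is {Building, CourseID, Credits, Grade, RoomNo, Semester}, the whole schema; {CourseID, Credits, Semester} is a candidate key.
These are minimal and exhaustive — every other superkey contains one of them.

{CourseID, Credits, Semester}, {CourseID, RoomNo}, {Credits, Grade}, {Grade, RoomNo}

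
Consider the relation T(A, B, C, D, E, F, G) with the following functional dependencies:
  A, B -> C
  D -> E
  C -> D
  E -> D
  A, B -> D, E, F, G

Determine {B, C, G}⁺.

{B, C, D, E, G}

Start with {B, C, G}.
C -> D applies; add {D} → now {B, C, D, G}.
D -> E applies; add {E} → now {B, C, D, E, G}.
No further FD applies.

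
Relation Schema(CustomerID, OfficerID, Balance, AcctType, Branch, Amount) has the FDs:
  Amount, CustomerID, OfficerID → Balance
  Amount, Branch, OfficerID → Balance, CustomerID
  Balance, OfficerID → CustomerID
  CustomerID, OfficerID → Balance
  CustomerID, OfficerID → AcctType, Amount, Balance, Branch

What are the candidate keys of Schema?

No FD produces {OfficerID}, so it must be in every candidate key.
{Balance, OfficerID}⁺ = {AcctType, Amount, Balance, Branch, CustomerID, OfficerID} — all of the relation — so {Balance, OfficerID} is a candidate key.
{CustomerID, OfficerID}⁺ = {AcctType, Amount, Balance, Branch, CustomerID, OfficerID} — all of the relation — so {CustomerID, OfficerID} is a candidate key.
{Amount, Branch, OfficerID}⁺ = {AcctType, Amount, Balance, Branch, CustomerID, OfficerID} — all of the relation — so {Amount, Branch, OfficerID} is a candidate key.
No proper subset of any of these is a key, and no other minimal superkey exists.

{Amount, Branch, OfficerID}, {Balance, OfficerID}, {CustomerID, OfficerID}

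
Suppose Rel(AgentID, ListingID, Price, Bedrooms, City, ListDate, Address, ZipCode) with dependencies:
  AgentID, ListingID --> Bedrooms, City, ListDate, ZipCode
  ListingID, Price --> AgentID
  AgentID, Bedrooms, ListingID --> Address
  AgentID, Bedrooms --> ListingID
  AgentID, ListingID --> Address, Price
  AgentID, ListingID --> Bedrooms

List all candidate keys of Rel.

{AgentID, Bedrooms} is a candidate key since {AgentID, Bedrooms}⁺ = {Address, AgentID, Bedrooms, City, ListDate, ListingID, Price, ZipCode} covers every attribute.
{AgentID, ListingID} is a candidate key since {AgentID, ListingID}⁺ = {Address, AgentID, Bedrooms, City, ListDate, ListingID, Price, ZipCode} covers every attribute.
{ListingID, Price} is a candidate key since {ListingID, Price}⁺ = {Address, AgentID, Bedrooms, City, ListDate, ListingID, Price, ZipCode} covers every attribute.
Any other superkey properly contains one of these, so there are no further candidate keys.

{AgentID, Bedrooms}, {AgentID, ListingID}, {ListingID, Price}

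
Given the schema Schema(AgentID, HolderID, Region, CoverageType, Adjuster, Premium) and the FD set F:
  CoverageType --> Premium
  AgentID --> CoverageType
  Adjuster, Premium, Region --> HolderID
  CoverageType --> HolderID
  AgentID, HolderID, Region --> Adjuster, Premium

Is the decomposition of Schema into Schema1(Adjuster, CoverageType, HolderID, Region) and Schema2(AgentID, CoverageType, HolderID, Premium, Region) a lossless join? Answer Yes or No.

Schema1 ∩ Schema2 = {CoverageType, HolderID, Region}; its closure under F is {CoverageType, HolderID, Premium, Region}.
The closure covers neither Schema1 nor Schema2 entirely; the join is not lossless.

No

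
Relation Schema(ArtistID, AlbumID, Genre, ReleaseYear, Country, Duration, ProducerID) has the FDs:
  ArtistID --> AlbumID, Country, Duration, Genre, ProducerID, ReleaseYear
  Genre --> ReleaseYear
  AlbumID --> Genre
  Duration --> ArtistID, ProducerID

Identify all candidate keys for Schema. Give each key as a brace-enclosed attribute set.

{ArtistID} is a candidate key since {ArtistID}⁺ = {AlbumID, ArtistID, Country, Duration, Genre, ProducerID, ReleaseYear} covers every attribute.
{Duration} is a candidate key since {Duration}⁺ = {AlbumID, ArtistID, Country, Duration, Genre, ProducerID, ReleaseYear} covers every attribute.
No proper subset of any of these is a key, and no other minimal superkey exists.

{ArtistID}, {Duration}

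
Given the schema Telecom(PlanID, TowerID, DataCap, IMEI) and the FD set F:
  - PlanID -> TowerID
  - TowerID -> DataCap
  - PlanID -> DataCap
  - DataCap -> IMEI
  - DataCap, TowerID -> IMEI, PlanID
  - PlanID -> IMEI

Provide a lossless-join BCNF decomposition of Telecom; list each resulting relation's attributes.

Candidate keys of the original relation: {PlanID}, {TowerID}.
{DataCap, IMEI, PlanID, TowerID}: {DataCap} determines {DataCap, IMEI} here but is not a superkey — split on DataCap -> IMEI, giving {DataCap, IMEI} and {DataCap, PlanID, TowerID}.
{DataCap, IMEI}: every determinant is a superkey — BCNF.
{DataCap, PlanID, TowerID}: every determinant is a superkey — BCNF.

{DataCap, IMEI}; {DataCap, PlanID, TowerID}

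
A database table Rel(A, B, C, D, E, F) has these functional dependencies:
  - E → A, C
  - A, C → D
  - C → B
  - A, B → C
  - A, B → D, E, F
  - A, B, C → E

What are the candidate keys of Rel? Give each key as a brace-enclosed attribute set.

{A, B}, {A, C}, {E}

{E}⁺ = {A, B, C, D, E, F}, which is every attribute, so {E} is a candidate key.
{A, B}⁺ = {A, B, C, D, E, F}, which is every attribute, so {A, B} is a candidate key.
{A, C}⁺ = {A, B, C, D, E, F}, which is every attribute, so {A, C} is a candidate key.
Any other superkey properly contains one of these, so there are no further candidate keys.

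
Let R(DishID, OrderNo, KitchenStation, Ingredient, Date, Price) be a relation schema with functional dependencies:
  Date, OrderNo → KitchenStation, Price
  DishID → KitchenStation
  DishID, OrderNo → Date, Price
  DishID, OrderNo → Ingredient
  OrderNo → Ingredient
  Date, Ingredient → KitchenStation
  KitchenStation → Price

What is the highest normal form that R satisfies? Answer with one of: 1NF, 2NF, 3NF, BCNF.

Candidate key: {DishID, OrderNo}. Prime attributes: {DishID, OrderNo}.
Date, OrderNo → KitchenStation, Price: {Date, OrderNo}⁺ = {Date, Ingredient, KitchenStation, OrderNo, Price}, which is not all of the attributes, so the left side is not a superkey — BCNF is violated.
Date, OrderNo → KitchenStation, Price determines the non-prime attributes {KitchenStation, Price} from a non-superkey — 3NF is violated.
Since {DishID} ⊂ {DishID, OrderNo} and {DishID}⁺ ⊇ {KitchenStation, Price} with {KitchenStation, Price} non-prime, there is a partial dependency; 2NF fails.

1NF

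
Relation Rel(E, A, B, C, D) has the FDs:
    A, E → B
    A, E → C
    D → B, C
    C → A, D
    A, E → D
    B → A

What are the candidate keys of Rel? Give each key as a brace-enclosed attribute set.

Attributes never on any right-hand side: {E} — every candidate key must contain it.
{A, E} is a candidate key since {A, E}⁺ = {A, B, C, D, E} covers every attribute.
{B, E} is a candidate key since {B, E}⁺ = {A, B, C, D, E} covers every attribute.
{C, E} is a candidate key since {C, E}⁺ = {A, B, C, D, E} covers every attribute.
{D, E} is a candidate key since {D, E}⁺ = {A, B, C, D, E} covers every attribute.
No proper subset of any of these is a key, and no other minimal superkey exists.

{A, E}, {B, E}, {C, E}, {D, E}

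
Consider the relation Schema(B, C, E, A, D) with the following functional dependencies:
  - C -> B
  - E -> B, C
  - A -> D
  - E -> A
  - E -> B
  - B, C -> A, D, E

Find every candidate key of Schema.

{C}, {E}

{C}⁺ = {A, B, C, D, E} — all of the relation — so {C} is a candidate key.
{E}⁺ = {A, B, C, D, E} — all of the relation — so {E} is a candidate key.
These are minimal and exhaustive — every other superkey contains one of them.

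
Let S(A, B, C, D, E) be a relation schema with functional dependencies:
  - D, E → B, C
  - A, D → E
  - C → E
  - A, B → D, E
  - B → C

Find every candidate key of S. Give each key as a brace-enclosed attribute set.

{A, B}, {A, D}

Attributes never on any right-hand side: {A} — every candidate key must contain it.
Closure of {A, B} is {A, B, C, D, E}, the whole schema; {A, B} is a candidate key.
Closure of {A, D} is {A, B, C, D, E}, the whole schema; {A, D} is a candidate key.
These are minimal and exhaustive — every other superkey contains one of them.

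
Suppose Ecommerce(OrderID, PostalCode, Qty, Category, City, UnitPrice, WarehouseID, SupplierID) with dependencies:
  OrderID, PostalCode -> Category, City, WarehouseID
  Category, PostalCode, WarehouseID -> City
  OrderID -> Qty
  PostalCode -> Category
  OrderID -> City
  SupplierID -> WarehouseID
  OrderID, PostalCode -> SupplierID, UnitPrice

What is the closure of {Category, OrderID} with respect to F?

{Category, City, OrderID, Qty}

Start with {Category, OrderID}.
OrderID -> Qty applies; add {Qty} → now {Category, OrderID, Qty}.
OrderID -> City applies; add {City} → now {Category, City, OrderID, Qty}.
No further FD applies.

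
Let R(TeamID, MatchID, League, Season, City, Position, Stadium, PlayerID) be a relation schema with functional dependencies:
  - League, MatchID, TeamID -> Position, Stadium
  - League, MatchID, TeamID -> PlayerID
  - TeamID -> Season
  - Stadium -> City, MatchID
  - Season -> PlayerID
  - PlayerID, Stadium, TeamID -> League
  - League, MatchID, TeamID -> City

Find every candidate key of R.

No FD produces {TeamID}, so it must be in every candidate key.
{Stadium, TeamID} is a candidate key since {Stadium, TeamID}⁺ = {City, League, MatchID, PlayerID, Position, Season, Stadium, TeamID} covers every attribute.
{League, MatchID, TeamID} is a candidate key since {League, MatchID, TeamID}⁺ = {City, League, MatchID, PlayerID, Position, Season, Stadium, TeamID} covers every attribute.
These are minimal and exhaustive — every other superkey contains one of them.

{League, MatchID, TeamID}, {Stadium, TeamID}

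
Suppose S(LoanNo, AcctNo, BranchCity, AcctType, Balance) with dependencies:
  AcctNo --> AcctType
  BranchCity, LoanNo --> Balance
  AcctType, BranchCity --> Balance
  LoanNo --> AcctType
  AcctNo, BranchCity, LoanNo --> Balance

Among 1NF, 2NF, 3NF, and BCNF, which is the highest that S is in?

1NF

Candidate key: {AcctNo, BranchCity, LoanNo}. Prime attributes: {AcctNo, BranchCity, LoanNo}.
For AcctNo --> AcctType we have {AcctNo}⁺ = {AcctNo, AcctType}; {AcctNo} is not a superkey, so BCNF fails.
Because {AcctType} is non-prime and the left side of AcctNo --> AcctType is not a superkey, the relation is not in 3NF.
{AcctNo} is a proper subset of the key {AcctNo, BranchCity, LoanNo}, and {AcctNo}⁺ contains the non-prime attribute {AcctType} — a partial dependency, so 2NF is violated.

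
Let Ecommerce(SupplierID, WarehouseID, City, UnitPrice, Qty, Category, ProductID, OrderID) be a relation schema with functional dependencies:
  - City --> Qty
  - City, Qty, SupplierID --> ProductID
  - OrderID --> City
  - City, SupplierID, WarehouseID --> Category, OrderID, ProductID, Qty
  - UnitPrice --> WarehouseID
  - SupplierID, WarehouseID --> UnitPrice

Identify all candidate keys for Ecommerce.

{SupplierID} never appears on the right of any FD, so every key must include it.
Closure of {City, SupplierID, UnitPrice} is {Category, City, OrderID, ProductID, Qty, SupplierID, UnitPrice, WarehouseID}, the whole schema; {City, SupplierID, UnitPrice} is a candidate key.
Closure of {City, SupplierID, WarehouseID} is {Category, City, OrderID, ProductID, Qty, SupplierID, UnitPrice, WarehouseID}, the whole schema; {City, SupplierID, WarehouseID} is a candidate key.
Closure of {OrderID, SupplierID, UnitPrice} is {Category, City, OrderID, ProductID, Qty, SupplierID, UnitPrice, WarehouseID}, the whole schema; {OrderID, SupplierID, UnitPrice} is a candidate key.
Closure of {OrderID, SupplierID, WarehouseID} is {Category, City, OrderID, ProductID, Qty, SupplierID, UnitPrice, WarehouseID}, the whole schema; {OrderID, SupplierID, WarehouseID} is a candidate key.
These are minimal and exhaustive — every other superkey contains one of them.

{City, SupplierID, UnitPrice}, {City, SupplierID, WarehouseID}, {OrderID, SupplierID, UnitPrice}, {OrderID, SupplierID, WarehouseID}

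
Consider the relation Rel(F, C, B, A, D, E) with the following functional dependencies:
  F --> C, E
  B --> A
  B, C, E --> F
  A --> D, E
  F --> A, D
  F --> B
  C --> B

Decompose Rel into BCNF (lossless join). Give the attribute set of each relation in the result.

Candidate keys of the original relation: {C}, {F}.
Within {A, B, C, D, E, F}: {B}⁺ ∩ {A, B, C, D, E, F} = {A, B, D, E}, not the whole set, so B --> A, D, E violates BCNF; decompose into {A, B, D, E} and {B, C, F}.
Within {A, B, D, E}: {A}⁺ ∩ {A, B, D, E} = {A, D, E}, not the whole set, so A --> D, E violates BCNF; decompose into {A, D, E} and {A, B}.
{A, D, E}: every determinant is a superkey — BCNF.
{A, B}: every determinant is a superkey — BCNF.
{B, C, F}: every determinant is a superkey — BCNF.

{A, B}; {A, D, E}; {B, C, F}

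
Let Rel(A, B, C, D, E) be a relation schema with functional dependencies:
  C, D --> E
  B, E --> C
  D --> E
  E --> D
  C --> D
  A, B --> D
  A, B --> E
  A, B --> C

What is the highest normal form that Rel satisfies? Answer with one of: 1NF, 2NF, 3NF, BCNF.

Candidate key: {A, B}. Prime attributes: {A, B}.
C, D --> E breaks BCNF: {C, D}⁺ = {C, D, E}, so {C, D} is not a superkey.
Because {E} is non-prime and the left side of C, D --> E is not a superkey, the relation is not in 3NF.
No proper subset of a key has a non-prime attribute in its closure, so there is no partial dependency; 2NF holds.

2NF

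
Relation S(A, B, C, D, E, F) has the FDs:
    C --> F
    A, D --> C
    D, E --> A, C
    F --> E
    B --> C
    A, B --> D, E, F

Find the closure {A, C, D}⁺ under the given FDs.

{A, C, D, E, F}

Start with {A, C, D}.
C --> F applies; add {F} → now {A, C, D, F}.
F --> E applies; add {E} → now {A, C, D, E, F}.
No further FD applies.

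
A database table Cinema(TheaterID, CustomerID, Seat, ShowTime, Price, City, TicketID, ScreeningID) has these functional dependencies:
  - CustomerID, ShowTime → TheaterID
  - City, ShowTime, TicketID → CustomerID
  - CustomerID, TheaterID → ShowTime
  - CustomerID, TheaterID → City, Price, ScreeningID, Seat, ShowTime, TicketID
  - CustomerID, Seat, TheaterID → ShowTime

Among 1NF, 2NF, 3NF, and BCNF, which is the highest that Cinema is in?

BCNF

Candidate keys: {City, ShowTime, TicketID}, {CustomerID, ShowTime}, {CustomerID, TheaterID}. Prime attributes: {City, CustomerID, ShowTime, TheaterID, TicketID}.
The left-hand side of every FD is a superkey, so BCNF is satisfied.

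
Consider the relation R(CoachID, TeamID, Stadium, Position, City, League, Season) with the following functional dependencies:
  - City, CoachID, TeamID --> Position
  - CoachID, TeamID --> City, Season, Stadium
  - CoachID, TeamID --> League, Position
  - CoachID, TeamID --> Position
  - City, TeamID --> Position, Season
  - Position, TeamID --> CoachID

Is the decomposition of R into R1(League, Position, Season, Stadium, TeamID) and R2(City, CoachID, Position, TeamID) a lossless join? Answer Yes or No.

Common attributes: {Position, TeamID}; their closure is {City, CoachID, League, Position, Season, Stadium, TeamID}.
R1 is contained in that closure, so R1 ∩ R2 --> R1 holds and the join is lossless.

Yes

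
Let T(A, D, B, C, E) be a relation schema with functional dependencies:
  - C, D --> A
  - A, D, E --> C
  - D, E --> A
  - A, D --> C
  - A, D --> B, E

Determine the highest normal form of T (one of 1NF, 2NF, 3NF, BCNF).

Candidate keys: {A, D}, {C, D}, {D, E}. Prime attributes: {A, C, D, E}.
The left-hand side of every FD is a superkey, so BCNF is satisfied.

BCNF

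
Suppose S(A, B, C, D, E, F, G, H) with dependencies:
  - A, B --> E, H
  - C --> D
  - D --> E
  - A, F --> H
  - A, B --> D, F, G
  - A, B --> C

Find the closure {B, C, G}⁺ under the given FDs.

Start with {B, C, G}.
C --> D applies; add {D} → now {B, C, D, G}.
D --> E applies; add {E} → now {B, C, D, E, G}.
No further FD applies.

{B, C, D, E, G}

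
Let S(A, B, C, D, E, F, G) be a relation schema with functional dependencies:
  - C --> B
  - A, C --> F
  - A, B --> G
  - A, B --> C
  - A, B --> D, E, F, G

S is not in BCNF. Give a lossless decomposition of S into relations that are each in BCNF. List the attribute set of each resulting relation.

{A, C, D, E, F, G}; {B, C}

Candidate keys of the original relation: {A, B}, {A, C}.
In {A, B, C, D, E, F, G}, {C} is not a superkey ({C}⁺ restricted to this set is {B, C}), so split on C --> B into {B, C} and {A, C, D, E, F, G}.
{B, C} is in BCNF.
{A, C, D, E, F, G} is in BCNF.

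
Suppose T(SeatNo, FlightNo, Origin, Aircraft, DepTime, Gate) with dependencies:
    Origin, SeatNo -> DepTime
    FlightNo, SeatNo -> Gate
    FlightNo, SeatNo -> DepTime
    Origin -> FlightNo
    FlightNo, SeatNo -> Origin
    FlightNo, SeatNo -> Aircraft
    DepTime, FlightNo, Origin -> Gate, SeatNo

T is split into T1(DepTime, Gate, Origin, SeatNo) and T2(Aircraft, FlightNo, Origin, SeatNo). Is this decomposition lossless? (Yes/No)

The shared attributes are {Origin, SeatNo} and {Origin, SeatNo}⁺ = {Aircraft, DepTime, FlightNo, Gate, Origin, SeatNo}.
Since T1 ⊆ {Aircraft, DepTime, FlightNo, Gate, Origin, SeatNo}, the intersection is a superkey of T1; the decomposition is lossless.

Yes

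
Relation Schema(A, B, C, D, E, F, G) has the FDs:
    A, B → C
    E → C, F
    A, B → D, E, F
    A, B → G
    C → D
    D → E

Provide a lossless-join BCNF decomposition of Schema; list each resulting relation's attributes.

Candidate key of the original relation: {A, B}.
{A, B, C, D, E, F, G}: {E} determines {C, D, E, F} here but is not a superkey — split on E → C, D, F, giving {C, D, E, F} and {A, B, E, G}.
{C, D, E, F} has no BCNF violation.
{A, B, E, G} has no BCNF violation.

{A, B, E, G}; {C, D, E, F}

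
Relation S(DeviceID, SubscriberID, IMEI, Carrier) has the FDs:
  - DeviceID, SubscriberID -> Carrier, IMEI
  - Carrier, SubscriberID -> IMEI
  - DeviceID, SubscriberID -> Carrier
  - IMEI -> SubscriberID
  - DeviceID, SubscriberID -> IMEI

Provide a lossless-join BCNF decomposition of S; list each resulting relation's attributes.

{Carrier, DeviceID, SubscriberID}; {Carrier, IMEI}; {IMEI, SubscriberID}

Candidate keys of the original relation: {DeviceID, IMEI}, {DeviceID, SubscriberID}.
Within {Carrier, DeviceID, IMEI, SubscriberID}: {Carrier, SubscriberID}⁺ ∩ {Carrier, DeviceID, IMEI, SubscriberID} = {Carrier, IMEI, SubscriberID}, not the whole set, so Carrier, SubscriberID -> IMEI violates BCNF; decompose into {Carrier, IMEI, SubscriberID} and {Carrier, DeviceID, SubscriberID}.
Within {Carrier, IMEI, SubscriberID}: {IMEI}⁺ ∩ {Carrier, IMEI, SubscriberID} = {IMEI, SubscriberID}, not the whole set, so IMEI -> SubscriberID violates BCNF; decompose into {IMEI, SubscriberID} and {Carrier, IMEI}.
{IMEI, SubscriberID} is in BCNF.
{Carrier, IMEI} is in BCNF.
{Carrier, DeviceID, SubscriberID} is in BCNF.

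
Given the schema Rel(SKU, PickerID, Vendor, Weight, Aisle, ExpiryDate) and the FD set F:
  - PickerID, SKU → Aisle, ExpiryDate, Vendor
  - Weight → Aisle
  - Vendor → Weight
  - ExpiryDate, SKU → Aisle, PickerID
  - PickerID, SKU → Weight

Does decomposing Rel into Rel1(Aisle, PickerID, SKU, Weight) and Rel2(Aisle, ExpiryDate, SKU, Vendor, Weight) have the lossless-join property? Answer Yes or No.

No

Common attributes: {Aisle, SKU, Weight}; their closure is {Aisle, SKU, Weight}.
Neither Rel1 nor Rel2 is contained in that closure, so the decomposition is lossy.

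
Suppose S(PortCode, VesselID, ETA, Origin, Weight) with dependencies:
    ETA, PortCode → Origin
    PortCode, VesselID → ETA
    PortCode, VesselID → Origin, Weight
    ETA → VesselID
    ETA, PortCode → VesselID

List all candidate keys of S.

{ETA, PortCode}, {PortCode, VesselID}

{PortCode} never appears on the right of any FD, so every key must include it.
{ETA, PortCode}⁺ = {ETA, Origin, PortCode, VesselID, Weight}, which is every attribute, so {ETA, PortCode} is a candidate key.
{PortCode, VesselID}⁺ = {ETA, Origin, PortCode, VesselID, Weight}, which is every attribute, so {PortCode, VesselID} is a candidate key.
These are minimal and exhaustive — every other superkey contains one of them.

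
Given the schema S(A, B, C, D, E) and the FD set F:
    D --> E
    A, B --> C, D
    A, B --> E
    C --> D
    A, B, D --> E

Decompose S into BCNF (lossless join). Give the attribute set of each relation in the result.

{A, B, C}; {C, D}; {D, E}

Candidate key of the original relation: {A, B}.
{A, B, C, D, E}: {D} determines {D, E} here but is not a superkey — split on D --> E, giving {D, E} and {A, B, C, D}.
{D, E}: every determinant is a superkey — BCNF.
{A, B, C, D}: {C} determines {C, D} here but is not a superkey — split on C --> D, giving {C, D} and {A, B, C}.
{C, D}: every determinant is a superkey — BCNF.
{A, B, C}: every determinant is a superkey — BCNF.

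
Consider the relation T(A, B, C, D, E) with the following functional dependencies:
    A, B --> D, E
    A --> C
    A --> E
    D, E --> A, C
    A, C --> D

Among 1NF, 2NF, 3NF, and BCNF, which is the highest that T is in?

Candidate keys: {A, B}, {B, D, E}. Prime attributes: {A, B, D, E}.
A --> C: {A}⁺ = {A, C, D, E}, which is not all of the attributes, so the left side is not a superkey — BCNF is violated.
A --> C determines the non-prime attribute {C} from a non-superkey — 3NF is violated.
The proper key subset {A} of {A, B} determines non-prime {C}, so the relation is not even in 2NF.

1NF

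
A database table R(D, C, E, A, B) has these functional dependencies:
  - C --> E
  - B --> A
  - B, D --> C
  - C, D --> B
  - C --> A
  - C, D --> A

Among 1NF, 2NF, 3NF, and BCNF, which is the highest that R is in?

1NF

Candidate keys: {B, D}, {C, D}. Prime attributes: {B, C, D}.
C --> E: {C}⁺ = {A, C, E}, which is not all of the attributes, so the left side is not a superkey — BCNF is violated.
Because {E} is non-prime and the left side of C --> E is not a superkey, the relation is not in 3NF.
Since {B} ⊂ {B, D} and {B}⁺ ⊇ {A} with {A} non-prime, there is a partial dependency; 2NF fails.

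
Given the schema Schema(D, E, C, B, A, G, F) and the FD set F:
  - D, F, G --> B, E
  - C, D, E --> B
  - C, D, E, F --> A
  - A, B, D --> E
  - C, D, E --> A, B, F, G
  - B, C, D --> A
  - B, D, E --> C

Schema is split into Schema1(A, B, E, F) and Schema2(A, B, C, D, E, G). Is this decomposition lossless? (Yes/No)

The shared attributes are {A, B, E} and {A, B, E}⁺ = {A, B, E}.
Neither Schema1 nor Schema2 is contained in that closure, so the decomposition is lossy.

No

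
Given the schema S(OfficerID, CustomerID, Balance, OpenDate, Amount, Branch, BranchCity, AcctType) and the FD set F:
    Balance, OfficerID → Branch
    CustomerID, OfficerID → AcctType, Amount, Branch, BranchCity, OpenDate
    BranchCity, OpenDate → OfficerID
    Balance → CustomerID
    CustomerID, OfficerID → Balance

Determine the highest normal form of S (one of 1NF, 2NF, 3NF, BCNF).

Candidate keys: {Balance, BranchCity, OpenDate}, {Balance, OfficerID}, {BranchCity, CustomerID, OpenDate}, {CustomerID, OfficerID}. Prime attributes: {Balance, BranchCity, CustomerID, OfficerID, OpenDate}.
BranchCity, OpenDate → OfficerID: {BranchCity, OpenDate}⁺ = {BranchCity, OfficerID, OpenDate}, which is not all of the attributes, so the left side is not a superkey — BCNF is violated.
Since {OfficerID} ⊆ prime attributes and every other non-superkey FD also has a prime right side, the schema is in 3NF.

3NF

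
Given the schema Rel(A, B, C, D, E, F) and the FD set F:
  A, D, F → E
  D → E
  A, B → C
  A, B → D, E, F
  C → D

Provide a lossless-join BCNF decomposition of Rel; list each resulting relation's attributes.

Candidate key of the original relation: {A, B}.
Within {A, B, C, D, E, F}: {A, D, F}⁺ ∩ {A, B, C, D, E, F} = {A, D, E, F}, not the whole set, so A, D, F → E violates BCNF; decompose into {A, D, E, F} and {A, B, C, D, F}.
Within {A, D, E, F}: {D}⁺ ∩ {A, D, E, F} = {D, E}, not the whole set, so D → E violates BCNF; decompose into {D, E} and {A, D, F}.
{D, E} has no BCNF violation.
{A, D, F} has no BCNF violation.
Within {A, B, C, D, F}: {C}⁺ ∩ {A, B, C, D, F} = {C, D}, not the whole set, so C → D violates BCNF; decompose into {C, D} and {A, B, C, F}.
{C, D} has no BCNF violation.
{A, B, C, F} has no BCNF violation.

{A, B, C, F}; {A, D, F}; {C, D}; {D, E}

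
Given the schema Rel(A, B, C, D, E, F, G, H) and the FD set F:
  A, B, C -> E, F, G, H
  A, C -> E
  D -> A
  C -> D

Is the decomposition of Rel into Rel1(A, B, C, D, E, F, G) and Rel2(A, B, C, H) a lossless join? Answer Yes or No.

The shared attributes are {A, B, C} and {A, B, C}⁺ = {A, B, C, D, E, F, G, H}.
Since Rel1 ⊆ {A, B, C, D, E, F, G, H}, the intersection is a superkey of Rel1; the decomposition is lossless.

Yes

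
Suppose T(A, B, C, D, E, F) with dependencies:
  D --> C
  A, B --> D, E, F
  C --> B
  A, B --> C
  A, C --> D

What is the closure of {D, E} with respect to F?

{B, C, D, E}

Start with {D, E}.
D --> C applies; add {C} → now {C, D, E}.
C --> B applies; add {B} → now {B, C, D, E}.
No further FD applies.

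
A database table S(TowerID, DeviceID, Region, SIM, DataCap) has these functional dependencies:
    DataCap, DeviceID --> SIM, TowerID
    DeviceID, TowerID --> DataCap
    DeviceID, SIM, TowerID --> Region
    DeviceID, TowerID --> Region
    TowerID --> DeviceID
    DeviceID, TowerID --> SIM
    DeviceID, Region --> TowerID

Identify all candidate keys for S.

{TowerID} is a candidate key since {TowerID}⁺ = {DataCap, DeviceID, Region, SIM, TowerID} covers every attribute.
{DataCap, DeviceID} is a candidate key since {DataCap, DeviceID}⁺ = {DataCap, DeviceID, Region, SIM, TowerID} covers every attribute.
{DeviceID, Region} is a candidate key since {DeviceID, Region}⁺ = {DataCap, DeviceID, Region, SIM, TowerID} covers every attribute.
These are minimal and exhaustive — every other superkey contains one of them.

{DataCap, DeviceID}, {DeviceID, Region}, {TowerID}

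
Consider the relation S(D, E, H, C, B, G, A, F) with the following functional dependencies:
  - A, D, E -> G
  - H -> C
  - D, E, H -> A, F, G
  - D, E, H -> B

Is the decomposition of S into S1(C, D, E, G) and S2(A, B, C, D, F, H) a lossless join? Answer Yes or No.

No

S1 ∩ S2 = {C, D}; its closure under F is {C, D}.
Neither S1 nor S2 is contained in that closure, so the decomposition is lossy.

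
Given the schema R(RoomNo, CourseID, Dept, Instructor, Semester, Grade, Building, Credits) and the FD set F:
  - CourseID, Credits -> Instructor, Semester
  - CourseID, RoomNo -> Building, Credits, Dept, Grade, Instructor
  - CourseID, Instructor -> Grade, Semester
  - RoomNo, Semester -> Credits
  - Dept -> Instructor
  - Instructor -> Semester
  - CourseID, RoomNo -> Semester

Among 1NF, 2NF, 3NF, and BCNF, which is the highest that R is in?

2NF

Candidate key: {CourseID, RoomNo}. Prime attributes: {CourseID, RoomNo}.
CourseID, Credits -> Instructor, Semester: {CourseID, Credits}⁺ = {CourseID, Credits, Grade, Instructor, Semester}, which is not all of the attributes, so the left side is not a superkey — BCNF is violated.
CourseID, Credits -> Instructor, Semester has non-prime {Instructor, Semester} on the right and a non-superkey on the left, so 3NF fails.
Checking every proper subset of each key, none determines a non-prime attribute — 2NF is satisfied.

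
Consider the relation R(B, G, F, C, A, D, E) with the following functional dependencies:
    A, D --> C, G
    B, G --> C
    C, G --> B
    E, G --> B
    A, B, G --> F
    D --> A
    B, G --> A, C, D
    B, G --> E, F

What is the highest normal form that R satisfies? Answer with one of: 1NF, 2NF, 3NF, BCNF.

Candidate keys: {B, G}, {C, G}, {D}, {E, G}. Prime attributes: {B, C, D, E, G}.
Every FD has a superkey on the left, so the relation is in BCNF.

BCNF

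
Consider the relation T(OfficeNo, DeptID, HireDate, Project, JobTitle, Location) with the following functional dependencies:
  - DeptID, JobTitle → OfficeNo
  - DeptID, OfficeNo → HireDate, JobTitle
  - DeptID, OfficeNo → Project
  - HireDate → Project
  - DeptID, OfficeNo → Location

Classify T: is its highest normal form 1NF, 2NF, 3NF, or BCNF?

2NF

Candidate keys: {DeptID, JobTitle}, {DeptID, OfficeNo}. Prime attributes: {DeptID, JobTitle, OfficeNo}.
HireDate → Project breaks BCNF: {HireDate}⁺ = {HireDate, Project}, so {HireDate} is not a superkey.
Because {Project} is non-prime and the left side of HireDate → Project is not a superkey, the relation is not in 3NF.
No non-prime attribute depends on a proper subset of any candidate key, so 2NF holds.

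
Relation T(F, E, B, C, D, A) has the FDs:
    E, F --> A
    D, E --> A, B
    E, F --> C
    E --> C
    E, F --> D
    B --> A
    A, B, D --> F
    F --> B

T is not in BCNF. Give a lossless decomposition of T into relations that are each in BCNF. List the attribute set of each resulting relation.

Candidate keys of the original relation: {D, E}, {E, F}.
Within {A, B, C, D, E, F}: {E}⁺ ∩ {A, B, C, D, E, F} = {C, E}, not the whole set, so E --> C violates BCNF; decompose into {C, E} and {A, B, D, E, F}.
{C, E} has no BCNF violation.
Within {A, B, D, E, F}: {B}⁺ ∩ {A, B, D, E, F} = {A, B}, not the whole set, so B --> A violates BCNF; decompose into {A, B} and {B, D, E, F}.
{A, B} has no BCNF violation.
Within {B, D, E, F}: {F}⁺ ∩ {B, D, E, F} = {B, F}, not the whole set, so F --> B violates BCNF; decompose into {B, F} and {D, E, F}.
{B, F} has no BCNF violation.
{D, E, F} has no BCNF violation.

{A, B}; {B, F}; {C, E}; {D, E, F}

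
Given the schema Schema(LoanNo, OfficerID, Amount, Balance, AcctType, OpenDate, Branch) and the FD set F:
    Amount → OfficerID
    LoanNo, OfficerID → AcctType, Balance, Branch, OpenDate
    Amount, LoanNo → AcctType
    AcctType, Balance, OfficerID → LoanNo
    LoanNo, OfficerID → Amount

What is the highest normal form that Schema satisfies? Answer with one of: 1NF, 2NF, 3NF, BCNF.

3NF

Candidate keys: {AcctType, Amount, Balance}, {AcctType, Balance, OfficerID}, {Amount, LoanNo}, {LoanNo, OfficerID}. Prime attributes: {AcctType, Amount, Balance, LoanNo, OfficerID}.
For Amount → OfficerID we have {Amount}⁺ = {Amount, OfficerID}; {Amount} is not a superkey, so BCNF fails.
Since {OfficerID} ⊆ prime attributes and every other non-superkey FD also has a prime right side, the schema is in 3NF.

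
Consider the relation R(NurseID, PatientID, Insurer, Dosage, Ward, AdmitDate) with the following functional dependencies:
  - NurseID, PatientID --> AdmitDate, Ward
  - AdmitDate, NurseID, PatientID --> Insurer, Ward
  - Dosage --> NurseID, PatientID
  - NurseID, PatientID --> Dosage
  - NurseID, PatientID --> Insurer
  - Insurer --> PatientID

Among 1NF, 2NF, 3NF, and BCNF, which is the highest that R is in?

Candidate keys: {Dosage}, {Insurer, NurseID}, {NurseID, PatientID}. Prime attributes: {Dosage, Insurer, NurseID, PatientID}.
Insurer --> PatientID breaks BCNF: {Insurer}⁺ = {Insurer, PatientID}, so {Insurer} is not a superkey.
But every attribute on its right side ({PatientID}) is prime, and the same holds for every other non-superkey FD, so 3NF still holds.

3NF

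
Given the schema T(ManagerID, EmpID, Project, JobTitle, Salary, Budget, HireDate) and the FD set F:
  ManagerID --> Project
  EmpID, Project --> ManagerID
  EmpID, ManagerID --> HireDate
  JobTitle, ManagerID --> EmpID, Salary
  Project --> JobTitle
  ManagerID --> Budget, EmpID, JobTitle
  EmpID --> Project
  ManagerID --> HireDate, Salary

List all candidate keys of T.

{EmpID}, {ManagerID}

{EmpID} is a candidate key since {EmpID}⁺ = {Budget, EmpID, HireDate, JobTitle, ManagerID, Project, Salary} covers every attribute.
{ManagerID} is a candidate key since {ManagerID}⁺ = {Budget, EmpID, HireDate, JobTitle, ManagerID, Project, Salary} covers every attribute.
These are minimal and exhaustive — every other superkey contains one of them.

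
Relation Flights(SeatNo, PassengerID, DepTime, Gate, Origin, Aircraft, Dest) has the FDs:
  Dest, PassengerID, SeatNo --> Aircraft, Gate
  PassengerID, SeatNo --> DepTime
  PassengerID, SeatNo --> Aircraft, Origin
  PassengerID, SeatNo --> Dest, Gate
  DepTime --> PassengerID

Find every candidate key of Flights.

No FD produces {SeatNo}, so it must be in every candidate key.
Closure of {DepTime, SeatNo} is {Aircraft, DepTime, Dest, Gate, Origin, PassengerID, SeatNo}, the whole schema; {DepTime, SeatNo} is a candidate key.
Closure of {PassengerID, SeatNo} is {Aircraft, DepTime, Dest, Gate, Origin, PassengerID, SeatNo}, the whole schema; {PassengerID, SeatNo} is a candidate key.
These are minimal and exhaustive — every other superkey contains one of them.

{DepTime, SeatNo}, {PassengerID, SeatNo}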